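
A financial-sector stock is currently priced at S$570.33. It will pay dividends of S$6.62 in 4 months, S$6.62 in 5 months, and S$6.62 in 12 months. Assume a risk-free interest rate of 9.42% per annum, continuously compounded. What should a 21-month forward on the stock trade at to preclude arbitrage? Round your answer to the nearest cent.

PV(dividends) I = 6.62·e^(−0.0942·4/12) + 6.62·e^(−0.0942·5/12) + 6.62·e^(−0.0942·12/12)
I = 6.4154 + 6.3652 + 6.0249 = 18.8055
F = (S − I)·e^(rT) = (570.33 − 18.8055) · e^(0.0942·21/12)
= 551.5245 · e^0.164850 = 551.5245 × 1.179216 = S$650.37

S$650.37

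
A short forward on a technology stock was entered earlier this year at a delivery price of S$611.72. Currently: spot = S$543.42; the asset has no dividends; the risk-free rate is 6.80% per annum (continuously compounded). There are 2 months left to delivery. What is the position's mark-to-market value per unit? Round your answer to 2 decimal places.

Current fair forward for the remaining 2 months: F = S·e^(r·T), r = 0.0680
F = 543.42 · e^(0.0680 × 2/12) = 543.42 × 1.011398 = 549.6139
Value of long forward = (F − K)·e^(−rT) = (549.6139 − 611.72) · e^(−0.0680·2/12)
= -62.1061 × 0.988731 = -61.41
Short position value = −(long value) = S$61.41

S$61.41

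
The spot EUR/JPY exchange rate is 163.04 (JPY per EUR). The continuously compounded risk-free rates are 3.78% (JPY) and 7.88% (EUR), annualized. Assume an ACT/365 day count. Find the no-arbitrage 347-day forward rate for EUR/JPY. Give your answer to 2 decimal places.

156.81

F = S·e^((r_JPY − r_EUR)T) = 163.04 · e^((0.0378 − 0.0788) × 347/365)
= 163.04 · e^-0.038978 = 163.04 × 0.961772
F = 156.81 JPY per EUR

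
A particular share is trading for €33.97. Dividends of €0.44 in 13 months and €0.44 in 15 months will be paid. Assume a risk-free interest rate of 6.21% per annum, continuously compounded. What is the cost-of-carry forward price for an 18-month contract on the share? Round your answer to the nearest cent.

€36.39

PV(dividends) I = 0.44·e^(−0.0621·13/12) + 0.44·e^(−0.0621·15/12)
I = 0.4114 + 0.4071 = 0.8185
F = (S − I)·e^(rT) = (33.97 − 0.8185) · e^(0.0621·18/12)
= 33.1515 · e^0.093150 = 33.1515 × 1.097626 = €36.39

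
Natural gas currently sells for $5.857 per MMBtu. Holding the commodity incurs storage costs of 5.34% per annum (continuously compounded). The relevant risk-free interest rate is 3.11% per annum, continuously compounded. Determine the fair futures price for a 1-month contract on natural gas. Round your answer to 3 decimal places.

Net carry = r + u − y = 0.0311 + 0.0534 − 0.0000 = 0.0845
F = S·e^((r+u−y)T) = 5.857 · e^(0.0845 × 1/12) = 5.857 · e^0.007042
= 5.857 × 1.007067 = $5.898 per MMBtu

$5.898 per MMBtu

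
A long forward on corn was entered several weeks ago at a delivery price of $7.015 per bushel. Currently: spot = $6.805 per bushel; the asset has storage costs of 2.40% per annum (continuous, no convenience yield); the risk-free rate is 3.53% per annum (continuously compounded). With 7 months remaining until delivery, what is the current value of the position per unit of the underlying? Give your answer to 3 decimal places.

$0.029 per bushel

Current fair forward for the remaining 7 months: F = S·e^((r + u)·T), (r + u) = 0.0353 + 0.0240 = 0.0593
F = 6.805 · e^(0.0593 × 7/12) = 6.805 × 1.035197 = 7.0445
Value of long forward = (F − K)·e^(−rT) = (7.0445 − 7.015) · e^(−0.0353·7/12)
= 0.0295 × 0.979619 = 0.029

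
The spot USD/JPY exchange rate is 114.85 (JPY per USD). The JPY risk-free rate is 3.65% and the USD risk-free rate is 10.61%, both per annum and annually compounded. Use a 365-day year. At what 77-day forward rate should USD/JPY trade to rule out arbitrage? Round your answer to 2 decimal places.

By covered interest parity, F = S · (1+r_JPY)^T / (1+r_USD)^T
= 114.85 × 1.007591 / 1.021501 = 114.85 × 0.986383
F = 113.29 JPY per USD

113.29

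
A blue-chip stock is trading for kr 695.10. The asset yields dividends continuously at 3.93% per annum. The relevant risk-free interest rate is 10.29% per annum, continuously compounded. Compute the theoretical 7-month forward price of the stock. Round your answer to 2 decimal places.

kr 721.37

F = S·e^((r − q)T) = 695.10 · e^((0.1029 − 0.0393) × 7/12)
= 695.10 · e^0.037100 = 695.10 × 1.037797
F = kr 721.37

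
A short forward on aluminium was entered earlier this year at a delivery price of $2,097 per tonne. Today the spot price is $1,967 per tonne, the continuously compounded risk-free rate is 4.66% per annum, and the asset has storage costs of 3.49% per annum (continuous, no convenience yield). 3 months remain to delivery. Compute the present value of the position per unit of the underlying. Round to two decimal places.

$88.47 per tonne

Current fair forward for the remaining 3 months: F = S·e^((r + u)·T), (r + u) = 0.0466 + 0.0349 = 0.0815
F = 1967 · e^(0.0815 × 3/12) = 1967 × 1.02058399 = 2007.4887
Value of long forward = (F − K)·e^(−rT) = (2007.4887 − 2097) · e^(−0.0466·3/12)
= -89.5113 × 0.98841760 = -88.47
Short position value = −(long value) = $88.47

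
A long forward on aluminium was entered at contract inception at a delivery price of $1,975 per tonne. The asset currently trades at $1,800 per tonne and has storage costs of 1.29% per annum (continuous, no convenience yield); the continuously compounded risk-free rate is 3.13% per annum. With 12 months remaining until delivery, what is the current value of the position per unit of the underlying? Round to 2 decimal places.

Current fair forward for the remaining 12 months: F = S·e^((r + u)·T), (r + u) = 0.0313 + 0.0129 = 0.0442
F = 1800 · e^(0.0442 × 12/12) = 1800 × 1.04519137 = 1881.3445
Value of long forward = (F − K)·e^(−rT) = (1881.3445 − 1975) · e^(−0.0313·12/12)
= -93.6555 × 0.96918477 = -90.77

-$90.77 per tonne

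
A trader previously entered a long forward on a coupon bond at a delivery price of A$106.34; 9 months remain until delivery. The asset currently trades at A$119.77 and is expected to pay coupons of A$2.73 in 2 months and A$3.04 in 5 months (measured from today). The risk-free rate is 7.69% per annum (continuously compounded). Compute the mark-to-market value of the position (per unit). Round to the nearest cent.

PV(remaining coupons) I = 2.73·e^(−0.0769·2/12) + 3.04·e^(−0.0769·5/12) = 5.6394
Current forward F = (S − I)·e^(rT) = (119.77 − 5.6394)·e^(0.0769·9/12) = 114.1306 × 1.059371 = 120.9066
Value (long) = (F − K)·e^(−rT) = (120.9066 − 106.34) × 0.943957 = 13.7502
Value = A$13.75

A$13.75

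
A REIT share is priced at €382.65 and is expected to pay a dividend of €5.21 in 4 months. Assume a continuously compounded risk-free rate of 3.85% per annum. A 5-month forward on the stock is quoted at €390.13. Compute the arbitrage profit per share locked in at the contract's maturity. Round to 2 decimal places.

PV(dividends) I = 5.21·e^(−0.0385·4/12) = 5.1436
Fair forward F* = (S − I)·e^(rT) = (382.65 − 5.1436)·e^0.016042 = 377.5064 × 1.016171 = 383.6111
Market €390.13 > fair 383.6111: forward overpriced → cash-and-carry (borrow at r, buy the stock and collect the dividends, short the forward).
Profit at T = |F_mkt − F*| = |390.13 − 383.6111| = €6.52 per share

€6.52 per share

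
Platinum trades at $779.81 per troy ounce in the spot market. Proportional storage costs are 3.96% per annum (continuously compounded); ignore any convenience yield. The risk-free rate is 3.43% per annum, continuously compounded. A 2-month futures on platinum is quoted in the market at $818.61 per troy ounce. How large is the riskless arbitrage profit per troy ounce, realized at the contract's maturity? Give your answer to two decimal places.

Fair futures: F* = S·e^(carry·T), with carry = (r + u) = 0.0343 + 0.0396 = 0.0739
F* = 779.81 · e^(0.0739 × 2/12) = 779.81 · e^0.012317 = 779.81 × 1.012393 = $789.4742
Market $818.61 > fair $789.4742: forward overpriced → cash-and-carry (buy spot, short the forward).
At maturity, profit = |F_mkt − F*| = |818.61 − 789.4742| = $29.14 per troy ounce

$29.14 per troy ounce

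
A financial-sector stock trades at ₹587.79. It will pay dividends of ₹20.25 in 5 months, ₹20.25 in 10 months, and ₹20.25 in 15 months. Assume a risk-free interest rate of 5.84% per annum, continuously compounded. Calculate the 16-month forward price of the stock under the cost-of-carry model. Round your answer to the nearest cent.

₹572.83

PV(dividends) I = 20.25·e^(−0.0584·5/12) + 20.25·e^(−0.0584·10/12) + 20.25·e^(−0.0584·15/12)
I = 19.7632 + 19.2881 + 18.8244 = 57.8757
F = (S − I)·e^(rT) = (587.79 − 57.8757) · e^(0.0584·16/12)
= 529.9143 · e^0.077867 = 529.9143 × 1.080979 = ₹572.83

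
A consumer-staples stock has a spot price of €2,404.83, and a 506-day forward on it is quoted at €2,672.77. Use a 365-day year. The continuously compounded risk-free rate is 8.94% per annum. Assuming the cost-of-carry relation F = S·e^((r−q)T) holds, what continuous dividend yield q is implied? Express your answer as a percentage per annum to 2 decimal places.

1.32%

From F = S·e^((r−q)T): (r − q) = ln(F/S)/T
ln(2672.77/2404.83) = ln(1.111417) = 0.105636
(r − q) = 0.105636 / (506/365) = 0.076200
q = r − ln(F/S)/T = 0.0894 − 0.076200 = 0.013200
q = 1.32%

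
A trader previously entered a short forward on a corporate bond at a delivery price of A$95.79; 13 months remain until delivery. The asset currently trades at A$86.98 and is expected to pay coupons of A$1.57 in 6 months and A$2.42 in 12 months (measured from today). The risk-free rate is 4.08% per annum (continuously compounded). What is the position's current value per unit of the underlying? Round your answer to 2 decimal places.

PV(remaining coupons) I = 1.57·e^(−0.0408·6/12) + 2.42·e^(−0.0408·12/12) = 3.8615
Current forward F = (S − I)·e^(rT) = (86.98 − 3.8615)·e^(0.0408·13/12) = 83.1185 × 1.045191 = 86.8747
Value (long) = (F − K)·e^(−rT) = (86.8747 − 95.79) × 0.956763 = -8.5298
Short position value = −(long value) = A$8.53

A$8.53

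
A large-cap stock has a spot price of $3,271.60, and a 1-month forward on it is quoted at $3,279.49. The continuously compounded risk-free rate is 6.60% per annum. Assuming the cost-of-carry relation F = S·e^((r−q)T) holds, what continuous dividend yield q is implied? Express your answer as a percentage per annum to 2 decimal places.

From F = S·e^((r−q)T): (r − q) = ln(F/S)/T
ln(3279.49/3271.60) = ln(1.002412) = 0.002409
(r − q) = 0.002409 / (1/12) = 0.028908
q = r − ln(F/S)/T = 0.0660 − 0.028908 = 0.037092
q = 3.71%

3.71%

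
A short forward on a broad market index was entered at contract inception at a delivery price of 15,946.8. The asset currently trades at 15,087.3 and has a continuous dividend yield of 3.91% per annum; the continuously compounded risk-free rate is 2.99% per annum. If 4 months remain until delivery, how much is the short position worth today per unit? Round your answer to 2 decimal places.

Current fair forward for the remaining 4 months: F = S·e^((r − q)·T), (r − q) = 0.0299 − 0.0391 = -0.0092
F = 15087.3 · e^(-0.0092 × 4/12) = 15087.3 × 0.99693803 = 15041.1031
Value of long forward = (F − K)·e^(−rT) = (15041.1031 − 15946.8) · e^(−0.0299·4/12)
= -905.6969 × 0.99008284 = -896.71
Short position value = −(long value) = 896.71

896.71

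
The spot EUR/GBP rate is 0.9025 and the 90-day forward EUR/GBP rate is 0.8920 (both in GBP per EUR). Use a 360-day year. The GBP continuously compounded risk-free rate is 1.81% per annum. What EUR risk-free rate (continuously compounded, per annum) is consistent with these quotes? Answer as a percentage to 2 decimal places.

F = S·e^((r_GBP − r_EUR)T) ⇒ r_EUR = r_GBP − ln(F/S)/T
ln(0.8920/0.9025) = -0.011703; /(90/360) = -0.046812
r_EUR = 0.0181 + 0.046812 = 0.064912
r_EUR = 6.49%

6.49%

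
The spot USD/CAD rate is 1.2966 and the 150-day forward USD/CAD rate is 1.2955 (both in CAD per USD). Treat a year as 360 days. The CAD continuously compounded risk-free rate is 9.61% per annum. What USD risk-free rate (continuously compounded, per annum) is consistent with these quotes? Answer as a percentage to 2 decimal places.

9.81%

F = S·e^((r_CAD − r_USD)T) ⇒ r_USD = r_CAD − ln(F/S)/T
ln(1.2955/1.2966) = -0.000849; /(150/360) = -0.002038
r_USD = 0.0961 + 0.002038 = 0.098138
r_USD = 9.81%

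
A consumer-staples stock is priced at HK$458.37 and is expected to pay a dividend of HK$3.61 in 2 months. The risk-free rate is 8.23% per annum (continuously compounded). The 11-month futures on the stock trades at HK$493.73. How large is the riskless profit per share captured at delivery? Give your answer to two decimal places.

HK$3.28 per share

PV(dividends) I = 3.61·e^(−0.0823·2/12) = 3.5608
Fair futures F* = (S − I)·e^(rT) = (458.37 − 3.5608)·e^0.075442 = 454.8092 × 1.078361 = 490.4485
Market HK$493.73 > fair 490.4485: forward overpriced → cash-and-carry (borrow at r, buy the stock and collect the dividends, short the forward).
Profit at T = |F_mkt − F*| = |493.73 − 490.4485| = HK$3.28 per share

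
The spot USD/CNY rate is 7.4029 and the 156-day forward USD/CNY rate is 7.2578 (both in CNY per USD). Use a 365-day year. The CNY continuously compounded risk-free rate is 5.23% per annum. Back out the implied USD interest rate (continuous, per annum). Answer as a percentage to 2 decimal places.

F = S·e^((r_CNY − r_USD)T) ⇒ r_USD = r_CNY − ln(F/S)/T
ln(7.2578/7.4029) = -0.019795; /(156/365) = -0.046315
r_USD = 0.0523 + 0.046315 = 0.098615
r_USD = 9.86%

9.86%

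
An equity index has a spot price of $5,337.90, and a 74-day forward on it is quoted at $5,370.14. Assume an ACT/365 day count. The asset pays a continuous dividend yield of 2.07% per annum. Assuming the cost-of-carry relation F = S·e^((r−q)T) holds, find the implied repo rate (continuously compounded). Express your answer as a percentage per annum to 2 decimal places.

5.04%

From F = S·e^((r−q)T): (r − q) = ln(F/S)/T
ln(5370.14/5337.90) = ln(1.006040) = 0.006022
(r − q) = 0.006022 / (74/365) = 0.029703
r = ln(F/S)/T + q = 0.029703 + 0.0207 = 0.050403
r = 5.04%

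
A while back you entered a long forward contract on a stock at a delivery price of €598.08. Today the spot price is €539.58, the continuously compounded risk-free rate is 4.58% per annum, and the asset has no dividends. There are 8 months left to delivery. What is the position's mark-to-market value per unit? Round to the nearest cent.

Current fair forward for the remaining 8 months: F = S·e^(r·T), r = 0.0458
F = 539.58 · e^(0.0458 × 8/12) = 539.58 × 1.031004 = 556.3091
Value of long forward = (F − K)·e^(−rT) = (556.3091 − 598.08) · e^(−0.0458·8/12)
= -41.7709 × 0.969928 = -40.51

-€40.51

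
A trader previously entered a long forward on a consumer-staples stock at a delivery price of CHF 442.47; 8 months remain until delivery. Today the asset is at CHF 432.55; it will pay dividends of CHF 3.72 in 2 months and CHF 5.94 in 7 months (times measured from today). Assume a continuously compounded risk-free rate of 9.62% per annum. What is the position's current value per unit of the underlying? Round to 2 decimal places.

PV(remaining dividends) I = 3.72·e^(−0.0962·2/12) + 5.94·e^(−0.0962·7/12) = 9.2767
Current forward F = (S − I)·e^(rT) = (432.55 − 9.2767)·e^(0.0962·8/12) = 423.2733 × 1.066235 = 451.3088
Value (long) = (F − K)·e^(−rT) = (451.3088 − 442.47) × 0.937880 = 8.2897
Value = CHF 8.29

CHF 8.29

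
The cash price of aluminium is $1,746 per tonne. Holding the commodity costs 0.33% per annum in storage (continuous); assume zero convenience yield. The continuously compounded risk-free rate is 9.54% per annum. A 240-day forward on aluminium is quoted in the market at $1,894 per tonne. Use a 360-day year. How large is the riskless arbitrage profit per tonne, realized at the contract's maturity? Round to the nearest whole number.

$29 per tonne

Fair forward: F* = S·e^(carry·T), with carry = (r + u) = 0.0954 + 0.0033 = 0.0987
F* = 1746 · e^(0.0987 × 240/360) = 1746 · e^0.065800 = 1746 × 1.068013 = $1864.7507
Market $1894 > fair $1864.7507: forward overpriced → cash-and-carry (buy spot, short the forward).
At maturity, profit = |F_mkt − F*| = |1894 − 1864.7507| = $29 per tonne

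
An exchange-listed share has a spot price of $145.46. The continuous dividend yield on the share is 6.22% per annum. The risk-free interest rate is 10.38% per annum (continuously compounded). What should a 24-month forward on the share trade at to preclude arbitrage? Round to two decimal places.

$158.08

F = S·e^((r − q)T) = 145.46 · e^((0.1038 − 0.0622) × 24/12)
= 145.46 · e^0.083200 = 145.46 × 1.086759
F = $158.08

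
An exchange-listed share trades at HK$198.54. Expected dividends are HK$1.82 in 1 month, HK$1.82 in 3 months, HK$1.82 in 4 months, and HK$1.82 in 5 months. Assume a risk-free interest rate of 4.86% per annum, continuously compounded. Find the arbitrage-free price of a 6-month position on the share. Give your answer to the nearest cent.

PV(dividends) I = 1.82·e^(−0.0486·1/12) + 1.82·e^(−0.0486·3/12) + 1.82·e^(−0.0486·4/12) + 1.82·e^(−0.0486·5/12)
I = 1.8126 + 1.7980 + 1.7908 + 1.7835 = 7.1849
F = (S − I)·e^(rT) = (198.54 − 7.1849) · e^(0.0486·6/12)
= 191.3551 · e^0.024300 = 191.3551 × 1.024598 = HK$196.06

HK$196.06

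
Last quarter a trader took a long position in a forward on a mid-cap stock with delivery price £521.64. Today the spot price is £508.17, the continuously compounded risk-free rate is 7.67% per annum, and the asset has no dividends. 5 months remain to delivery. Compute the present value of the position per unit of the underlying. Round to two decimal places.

Current fair forward for the remaining 5 months: F = S·e^(r·T), r = 0.0767
F = 508.17 · e^(0.0767 × 5/12) = 508.17 × 1.032474 = 524.6723
Value of long forward = (F − K)·e^(−rT) = (524.6723 − 521.64) · e^(−0.0767·5/12)
= 3.0323 × 0.968547 = 2.94

£2.94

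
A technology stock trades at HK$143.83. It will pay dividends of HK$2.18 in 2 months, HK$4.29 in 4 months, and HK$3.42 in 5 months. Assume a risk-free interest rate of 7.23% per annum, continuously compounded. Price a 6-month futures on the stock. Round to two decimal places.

HK$139.11

PV(dividends) I = 2.18·e^(−0.0723·2/12) + 4.29·e^(−0.0723·4/12) + 3.42·e^(−0.0723·5/12)
I = 2.1539 + 4.1878 + 3.3185 = 9.6602
F = (S − I)·e^(rT) = (143.83 − 9.6602) · e^(0.0723·6/12)
= 134.1698 · e^0.036150 = 134.1698 × 1.036811 = HK$139.11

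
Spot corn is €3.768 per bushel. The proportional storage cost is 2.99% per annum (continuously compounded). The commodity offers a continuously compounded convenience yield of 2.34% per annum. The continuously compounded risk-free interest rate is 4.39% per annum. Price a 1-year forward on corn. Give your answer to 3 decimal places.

€3.963 per bushel

Net carry = r + u − y = 0.0439 + 0.0299 − 0.0234 = 0.0504
F = S·e^((r+u−y)T) = 3.768 · e^(0.0504 × 1) = 3.768 · e^0.050400
= 3.768 × 1.051692 = €3.963 per bushel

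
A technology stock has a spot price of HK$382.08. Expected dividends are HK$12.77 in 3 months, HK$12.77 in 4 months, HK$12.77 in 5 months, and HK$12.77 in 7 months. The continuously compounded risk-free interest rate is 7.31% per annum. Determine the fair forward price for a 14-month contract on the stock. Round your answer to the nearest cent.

HK$362.05

PV(dividends) I = 12.77·e^(−0.0731·3/12) + 12.77·e^(−0.0731·4/12) + 12.77·e^(−0.0731·5/12) + 12.77·e^(−0.0731·7/12)
I = 12.5387 + 12.4626 + 12.3869 + 12.2369 = 49.6251
F = (S − I)·e^(rT) = (382.08 − 49.6251) · e^(0.0731·14/12)
= 332.4549 · e^0.085283 = 332.4549 × 1.089025 = HK$362.05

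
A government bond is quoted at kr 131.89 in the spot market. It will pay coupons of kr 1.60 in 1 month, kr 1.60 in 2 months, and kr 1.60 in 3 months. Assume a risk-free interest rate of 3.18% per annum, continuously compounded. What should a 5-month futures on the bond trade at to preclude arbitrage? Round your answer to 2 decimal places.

PV(coupons) I = 1.60·e^(−0.0318·1/12) + 1.60·e^(−0.0318·2/12) + 1.60·e^(−0.0318·3/12)
I = 1.5958 + 1.5915 + 1.5873 = 4.7746
F = (S − I)·e^(rT) = (131.89 − 4.7746) · e^(0.0318·5/12)
= 127.1154 · e^0.013250 = 127.1154 × 1.013338 = kr 128.81

kr 128.81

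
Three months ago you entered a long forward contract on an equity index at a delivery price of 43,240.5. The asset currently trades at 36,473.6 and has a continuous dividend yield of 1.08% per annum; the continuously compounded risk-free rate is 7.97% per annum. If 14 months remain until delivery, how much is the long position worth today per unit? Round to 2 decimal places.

Current fair forward for the remaining 14 months: F = S·e^((r − q)·T), (r − q) = 0.0797 − 0.0108 = 0.0689
F = 36473.6 · e^(0.0689 × 14/12) = 36473.6 × 1.08370241 = 39526.5282
Value of long forward = (F − K)·e^(−rT) = (39526.5282 − 43240.5) · e^(−0.0797·14/12)
= -3713.9718 × 0.91120869 = -3384.20

-3384.20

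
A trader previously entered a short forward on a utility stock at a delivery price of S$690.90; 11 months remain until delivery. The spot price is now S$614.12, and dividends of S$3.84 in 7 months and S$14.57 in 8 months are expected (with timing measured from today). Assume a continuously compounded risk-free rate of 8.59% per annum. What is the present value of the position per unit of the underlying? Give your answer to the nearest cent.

PV(remaining dividends) I = 3.84·e^(−0.0859·7/12) + 14.57·e^(−0.0859·8/12) = 17.4114
Current forward F = (S − I)·e^(rT) = (614.12 − 17.4114)·e^(0.0859·11/12) = 596.7086 × 1.081925 = 645.5940
Value (long) = (F − K)·e^(−rT) = (645.5940 − 690.90) × 0.924279 = -41.8754
Short position value = −(long value) = S$41.88

S$41.88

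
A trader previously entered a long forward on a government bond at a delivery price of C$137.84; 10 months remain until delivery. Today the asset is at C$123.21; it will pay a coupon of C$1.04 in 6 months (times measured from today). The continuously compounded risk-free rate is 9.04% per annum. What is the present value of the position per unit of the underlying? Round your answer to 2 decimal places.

-C$5.62

PV(remaining coupons) I = 1.04·e^(−0.0904·6/12) = 0.9940
Current forward F = (S − I)·e^(rT) = (123.21 − 0.9940)·e^(0.0904·10/12) = 122.2160 × 1.078244 = 131.7787
Value (long) = (F − K)·e^(−rT) = (131.7787 − 137.84) × 0.927434 = -5.6215
Value = -C$5.62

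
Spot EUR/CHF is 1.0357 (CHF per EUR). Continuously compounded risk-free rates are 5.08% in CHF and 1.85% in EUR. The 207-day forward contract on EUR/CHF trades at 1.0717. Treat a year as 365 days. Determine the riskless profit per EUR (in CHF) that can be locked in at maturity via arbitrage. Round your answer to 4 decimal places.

Fair forward: F* = S·e^(carry·T), with carry = (r_CHF − r_EUR) = 0.0508 − 0.0185 = 0.0323
F* = 1.0357 · e^(0.0323 × 207/365) = 1.0357 · e^0.018318 = 1.0357 × 1.018487 = 1.0548
Market 1.0717 > fair 1.0548: forward overpriced → cash-and-carry (buy spot, short the forward).
At maturity, profit = |F_mkt − F*| = |1.0717 − 1.0548| = 0.0169 per EUR (in CHF)

0.0169 per EUR (in CHF)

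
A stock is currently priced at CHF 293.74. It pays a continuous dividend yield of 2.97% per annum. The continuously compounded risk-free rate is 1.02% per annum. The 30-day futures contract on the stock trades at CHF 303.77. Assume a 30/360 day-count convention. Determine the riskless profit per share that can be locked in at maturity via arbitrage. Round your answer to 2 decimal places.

CHF 10.51 per share

Fair futures: F* = S·e^(carry·T), with carry = (r − q) = 0.0102 − 0.0297 = -0.0195
F* = 293.74 · e^(-0.0195 × 30/360) = 293.74 · e^-0.001625 = 293.74 × 0.998376 = CHF 293.2630
Market CHF 303.77 > fair CHF 293.2630: forward overpriced → cash-and-carry (buy spot, short the forward).
At maturity, profit = |F_mkt − F*| = |303.77 − 293.2630| = CHF 10.51 per share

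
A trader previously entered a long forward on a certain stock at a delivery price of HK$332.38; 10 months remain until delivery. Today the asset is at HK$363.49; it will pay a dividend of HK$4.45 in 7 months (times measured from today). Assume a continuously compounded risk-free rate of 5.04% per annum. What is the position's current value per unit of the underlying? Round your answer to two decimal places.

PV(remaining dividends) I = 4.45·e^(−0.0504·7/12) = 4.3211
Current forward F = (S − I)·e^(rT) = (363.49 − 4.3211)·e^(0.0504·10/12) = 359.1689 × 1.042894 = 374.5751
Value (long) = (F − K)·e^(−rT) = (374.5751 − 332.38) × 0.958870 = 40.4596
Value = HK$40.46

HK$40.46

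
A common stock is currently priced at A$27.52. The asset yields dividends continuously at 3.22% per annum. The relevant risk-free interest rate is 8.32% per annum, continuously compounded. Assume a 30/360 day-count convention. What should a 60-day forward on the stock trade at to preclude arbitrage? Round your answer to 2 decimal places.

F = S·e^((r − q)T) = 27.52 · e^((0.0832 − 0.0322) × 60/360)
= 27.52 · e^0.008500 = 27.52 × 1.008536
F = A$27.75

A$27.75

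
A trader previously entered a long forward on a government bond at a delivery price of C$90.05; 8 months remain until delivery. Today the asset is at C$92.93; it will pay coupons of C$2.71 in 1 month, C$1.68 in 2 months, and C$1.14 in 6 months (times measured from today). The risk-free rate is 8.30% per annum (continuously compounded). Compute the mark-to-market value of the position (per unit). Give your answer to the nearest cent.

PV(remaining coupons) I = 2.71·e^(−0.0830·1/12) + 1.68·e^(−0.0830·2/12) + 1.14·e^(−0.0830·6/12) = 5.4419
Current forward F = (S − I)·e^(rT) = (92.93 − 5.4419)·e^(0.0830·8/12) = 87.4881 × 1.056893 = 92.4656
Value (long) = (F − K)·e^(−rT) = (92.4656 − 90.05) × 0.946170 = 2.2856
Value = C$2.29

C$2.29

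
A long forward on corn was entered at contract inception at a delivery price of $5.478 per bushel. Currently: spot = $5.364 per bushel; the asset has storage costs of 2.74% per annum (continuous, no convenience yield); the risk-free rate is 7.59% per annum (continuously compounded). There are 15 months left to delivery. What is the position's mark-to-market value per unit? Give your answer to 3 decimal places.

$0.569 per bushel

Current fair forward for the remaining 15 months: F = S·e^((r + u)·T), (r + u) = 0.0759 + 0.0274 = 0.1033
F = 5.364 · e^(0.1033 × 15/12) = 5.364 × 1.137832 = 6.1033
Value of long forward = (F − K)·e^(−rT) = (6.1033 − 5.478) · e^(−0.0759·15/12)
= 0.6253 × 0.909487 = 0.569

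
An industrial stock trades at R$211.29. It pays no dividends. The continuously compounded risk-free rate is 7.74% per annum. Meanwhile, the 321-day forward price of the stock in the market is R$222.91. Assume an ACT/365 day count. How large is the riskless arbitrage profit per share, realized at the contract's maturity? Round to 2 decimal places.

R$3.26 per share

Fair forward: F* = S·e^(carry·T), with carry = r = 0.0774
F* = 211.29 · e^(0.0774 × 321/365) = 211.29 · e^0.068070 = 211.29 × 1.070440 = R$226.1733
Market R$222.91 < fair R$226.1733: forward underpriced → reverse cash-and-carry (short spot, go long the forward).
At maturity, profit = |F_mkt − F*| = |222.91 − 226.1733| = R$3.26 per share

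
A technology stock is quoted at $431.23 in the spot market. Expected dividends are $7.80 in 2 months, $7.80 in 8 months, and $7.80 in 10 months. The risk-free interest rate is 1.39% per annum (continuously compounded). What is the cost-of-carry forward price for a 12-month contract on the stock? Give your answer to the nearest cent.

PV(dividends) I = 7.80·e^(−0.0139·2/12) + 7.80·e^(−0.0139·8/12) + 7.80·e^(−0.0139·10/12)
I = 7.7820 + 7.7281 + 7.7102 = 23.2203
F = (S − I)·e^(rT) = (431.23 − 23.2203) · e^(0.0139·12/12)
= 408.0097 · e^0.013900 = 408.0097 × 1.013997 = $413.72

$413.72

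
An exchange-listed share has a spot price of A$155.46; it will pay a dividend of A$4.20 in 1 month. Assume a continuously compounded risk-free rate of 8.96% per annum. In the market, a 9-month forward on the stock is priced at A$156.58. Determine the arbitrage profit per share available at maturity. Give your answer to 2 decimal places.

A$5.23 per share

PV(dividends) I = 4.20·e^(−0.0896·1/12) = 4.1688
Fair forward F* = (S − I)·e^(rT) = (155.46 − 4.1688)·e^0.067200 = 151.2912 × 1.069509 = 161.8073
Market A$156.58 < fair 161.8073: forward underpriced → reverse cash-and-carry (short the stock, invest proceeds at r, pay the dividends, go long the forward).
Profit at T = |F_mkt − F*| = |156.58 − 161.8073| = A$5.23 per share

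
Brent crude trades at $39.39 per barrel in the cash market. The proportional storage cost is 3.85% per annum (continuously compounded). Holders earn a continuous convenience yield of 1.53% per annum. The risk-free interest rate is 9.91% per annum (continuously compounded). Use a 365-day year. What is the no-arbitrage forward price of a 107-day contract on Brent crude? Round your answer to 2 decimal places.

$40.83 per barrel

Net carry = r + u − y = 0.0991 + 0.0385 − 0.0153 = 0.1223
F = S·e^((r+u−y)T) = 39.39 · e^(0.1223 × 107/365) = 39.39 · e^0.035852
= 39.39 × 1.036502 = $40.83 per barrel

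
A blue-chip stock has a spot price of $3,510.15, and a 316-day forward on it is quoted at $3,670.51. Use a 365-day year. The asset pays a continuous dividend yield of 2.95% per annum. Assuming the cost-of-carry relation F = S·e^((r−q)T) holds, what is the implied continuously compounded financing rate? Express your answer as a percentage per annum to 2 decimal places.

From F = S·e^((r−q)T): (r − q) = ln(F/S)/T
ln(3670.51/3510.15) = ln(1.045685) = 0.044672
(r − q) = 0.044672 / (316/365) = 0.051599
r = ln(F/S)/T + q = 0.051599 + 0.0295 = 0.081099
r = 8.11%

8.11%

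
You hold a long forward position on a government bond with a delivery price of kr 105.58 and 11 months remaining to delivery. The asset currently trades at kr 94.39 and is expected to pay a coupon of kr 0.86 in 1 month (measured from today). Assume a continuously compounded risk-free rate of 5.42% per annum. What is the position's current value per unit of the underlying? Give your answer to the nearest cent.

-kr 6.93

PV(remaining coupons) I = 0.86·e^(−0.0542·1/12) = 0.8561
Current forward F = (S − I)·e^(rT) = (94.39 − 0.8561)·e^(0.0542·11/12) = 93.5339 × 1.050938 = 98.2983
Value (long) = (F − K)·e^(−rT) = (98.2983 − 105.58) × 0.951531 = -6.9288
Value = -kr 6.93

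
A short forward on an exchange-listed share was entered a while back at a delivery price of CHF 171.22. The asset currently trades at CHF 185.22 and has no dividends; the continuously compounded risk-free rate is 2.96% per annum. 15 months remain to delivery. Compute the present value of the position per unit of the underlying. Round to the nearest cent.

-CHF 20.22

Current fair forward for the remaining 15 months: F = S·e^(r·T), r = 0.0296
F = 185.22 · e^(0.0296 × 15/12) = 185.22 × 1.037693 = 192.2015
Value of long forward = (F − K)·e^(−rT) = (192.2015 − 171.22) · e^(−0.0296·15/12)
= 20.9815 × 0.963676 = 20.22
Short position value = −(long value) = -CHF 20.22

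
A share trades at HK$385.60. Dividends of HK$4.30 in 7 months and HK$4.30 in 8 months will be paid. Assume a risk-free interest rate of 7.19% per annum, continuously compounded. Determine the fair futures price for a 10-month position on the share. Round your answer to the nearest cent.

HK$400.68

PV(dividends) I = 4.30·e^(−0.0719·7/12) + 4.30·e^(−0.0719·8/12)
I = 4.1234 + 4.0987 = 8.2221
F = (S − I)·e^(rT) = (385.60 − 8.2221) · e^(0.0719·10/12)
= 377.3779 · e^0.059917 = 377.3779 × 1.061748 = HK$400.68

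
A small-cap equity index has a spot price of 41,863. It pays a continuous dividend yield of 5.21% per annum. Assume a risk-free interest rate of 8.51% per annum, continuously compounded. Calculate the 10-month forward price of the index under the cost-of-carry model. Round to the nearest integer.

F = S·e^((r − q)T) = 41863 · e^((0.0851 − 0.0521) × 10/12)
= 41863 · e^0.027500 = 41863 × 1.027882
F = 43,030

43,030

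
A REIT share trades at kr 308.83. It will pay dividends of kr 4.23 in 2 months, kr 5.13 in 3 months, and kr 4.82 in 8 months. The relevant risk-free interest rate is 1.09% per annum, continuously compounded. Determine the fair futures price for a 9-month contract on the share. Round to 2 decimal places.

kr 297.13

PV(dividends) I = 4.23·e^(−0.0109·2/12) + 5.13·e^(−0.0109·3/12) + 4.82·e^(−0.0109·8/12)
I = 4.2223 + 5.1160 + 4.7851 = 14.1234
F = (S − I)·e^(rT) = (308.83 − 14.1234) · e^(0.0109·9/12)
= 294.7066 · e^0.008175 = 294.7066 × 1.008209 = kr 297.13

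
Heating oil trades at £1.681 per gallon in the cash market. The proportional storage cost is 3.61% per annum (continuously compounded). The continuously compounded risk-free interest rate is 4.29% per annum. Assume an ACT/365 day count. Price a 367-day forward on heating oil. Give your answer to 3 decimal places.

£1.820 per gallon

Net carry = r + u − y = 0.0429 + 0.0361 − 0.0000 = 0.0790
F = S·e^((r+u−y)T) = 1.681 · e^(0.0790 × 367/365) = 1.681 · e^0.079433
= 1.681 × 1.082673 = £1.820 per gallon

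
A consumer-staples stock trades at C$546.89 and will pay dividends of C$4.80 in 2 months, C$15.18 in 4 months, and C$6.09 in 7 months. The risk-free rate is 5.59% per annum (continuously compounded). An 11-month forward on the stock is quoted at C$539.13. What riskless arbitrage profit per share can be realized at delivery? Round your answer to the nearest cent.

PV(dividends) I = 4.80·e^(−0.0559·2/12) + 15.18·e^(−0.0559·4/12) + 6.09·e^(−0.0559·7/12) = 25.5499
Fair forward F* = (S − I)·e^(rT) = (546.89 − 25.5499)·e^0.051242 = 521.3401 × 1.052578 = 548.7511
Market C$539.13 < fair 548.7511: forward underpriced → reverse cash-and-carry (short the stock, invest proceeds at r, pay the dividends, go long the forward).
Profit at T = |F_mkt − F*| = |539.13 − 548.7511| = C$9.62 per share

C$9.62 per share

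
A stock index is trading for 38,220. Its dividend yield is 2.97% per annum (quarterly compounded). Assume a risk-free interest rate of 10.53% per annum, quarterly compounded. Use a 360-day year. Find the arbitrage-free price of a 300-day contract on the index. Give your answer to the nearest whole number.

40,663

F = S · (1+r/4)^(4T) / (1+q/4)^(4T)
= 38220 × 1.090477 / 1.024965 = 38220 × 1.063916
F = 40,663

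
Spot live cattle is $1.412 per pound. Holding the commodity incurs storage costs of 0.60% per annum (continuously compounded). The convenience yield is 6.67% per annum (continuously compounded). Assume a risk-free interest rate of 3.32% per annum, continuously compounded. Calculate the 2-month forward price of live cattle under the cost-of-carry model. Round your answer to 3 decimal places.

Net carry = r + u − y = 0.0332 + 0.0060 − 0.0667 = -0.0275
F = S·e^((r+u−y)T) = 1.412 · e^(-0.0275 × 2/12) = 1.412 · e^-0.004583
= 1.412 × 0.995427 = $1.406 per pound

$1.406 per pound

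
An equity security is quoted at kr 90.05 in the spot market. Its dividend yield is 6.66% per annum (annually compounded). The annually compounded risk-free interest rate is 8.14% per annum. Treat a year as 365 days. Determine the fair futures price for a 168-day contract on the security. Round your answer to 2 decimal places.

kr 90.62

F = S · (1+r)^T / (1+q)^T
= 90.05 × 1.036676 / 1.030121 = 90.05 × 1.006363
F = kr 90.62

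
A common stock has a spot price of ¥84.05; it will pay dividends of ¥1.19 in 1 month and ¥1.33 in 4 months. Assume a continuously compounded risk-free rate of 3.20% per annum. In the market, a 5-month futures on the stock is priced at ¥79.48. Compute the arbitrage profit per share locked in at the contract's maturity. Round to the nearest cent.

PV(dividends) I = 1.19·e^(−0.0320·1/12) + 1.33·e^(−0.0320·4/12) = 2.5027
Fair futures F* = (S − I)·e^(rT) = (84.05 − 2.5027)·e^0.013333 = 81.5473 × 1.013422 = 82.6418
Market ¥79.48 < fair 82.6418: forward underpriced → reverse cash-and-carry (short the stock, invest proceeds at r, pay the dividends, go long the forward).
Profit at T = |F_mkt − F*| = |79.48 − 82.6418| = ¥3.16 per share

¥3.16 per share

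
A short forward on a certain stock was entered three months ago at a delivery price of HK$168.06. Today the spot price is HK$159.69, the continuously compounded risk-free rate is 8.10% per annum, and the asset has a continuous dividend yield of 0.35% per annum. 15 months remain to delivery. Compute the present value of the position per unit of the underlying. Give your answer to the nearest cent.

-HK$7.12

Current fair forward for the remaining 15 months: F = S·e^((r − q)·T), (r − q) = 0.0810 − 0.0035 = 0.0775
F = 159.69 · e^(0.0775 × 15/12) = 159.69 × 1.101723 = 175.9341
Value of long forward = (F − K)·e^(−rT) = (175.9341 − 168.06) · e^(−0.0810·15/12)
= 7.8741 × 0.903707 = 7.12
Short position value = −(long value) = -HK$7.12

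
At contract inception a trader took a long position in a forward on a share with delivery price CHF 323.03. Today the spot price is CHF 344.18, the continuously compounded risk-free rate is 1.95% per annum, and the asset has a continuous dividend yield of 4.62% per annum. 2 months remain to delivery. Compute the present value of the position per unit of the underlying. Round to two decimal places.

Current fair forward for the remaining 2 months: F = S·e^((r − q)·T), (r − q) = 0.0195 − 0.0462 = -0.0267
F = 344.18 · e^(-0.0267 × 2/12) = 344.18 × 0.995560 = 342.6518
Value of long forward = (F − K)·e^(−rT) = (342.6518 − 323.03) · e^(−0.0195·2/12)
= 19.6218 × 0.996755 = 19.56

CHF 19.56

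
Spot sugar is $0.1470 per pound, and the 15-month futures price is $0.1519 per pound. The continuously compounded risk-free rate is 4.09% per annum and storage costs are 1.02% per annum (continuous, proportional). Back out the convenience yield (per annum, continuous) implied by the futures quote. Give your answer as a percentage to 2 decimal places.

2.49%

F = S·e^((r+u−y)T) ⇒ (r+u−y) = ln(F/S)/T
ln(0.1519/0.1470) = 0.032790; /T ⇒ 0.026232
y = r + u − ln(F/S)/T = 0.0409 + 0.0102 − 0.026232 = 0.024868
y = 2.49%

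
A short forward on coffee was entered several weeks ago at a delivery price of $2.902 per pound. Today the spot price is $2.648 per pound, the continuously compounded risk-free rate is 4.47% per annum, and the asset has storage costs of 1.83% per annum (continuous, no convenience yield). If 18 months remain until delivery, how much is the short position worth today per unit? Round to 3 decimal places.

Current fair forward for the remaining 18 months: F = S·e^((r + u)·T), (r + u) = 0.0447 + 0.0183 = 0.0630
F = 2.648 · e^(0.0630 × 18/12) = 2.648 × 1.099109 = 2.9104
Value of long forward = (F − K)·e^(−rT) = (2.9104 − 2.902) · e^(−0.0447·18/12)
= 0.0084 × 0.935148 = 0.008
Short position value = −(long value) = -$0.008

-$0.008 per pound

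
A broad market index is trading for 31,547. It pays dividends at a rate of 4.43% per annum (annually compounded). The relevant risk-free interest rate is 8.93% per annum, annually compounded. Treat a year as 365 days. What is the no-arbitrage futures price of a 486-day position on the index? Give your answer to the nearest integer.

F = S · (1+r)^T / (1+q)^T
= 31547 × 1.120630 / 1.059415 = 31547 × 1.057782
F = 33,370

33,370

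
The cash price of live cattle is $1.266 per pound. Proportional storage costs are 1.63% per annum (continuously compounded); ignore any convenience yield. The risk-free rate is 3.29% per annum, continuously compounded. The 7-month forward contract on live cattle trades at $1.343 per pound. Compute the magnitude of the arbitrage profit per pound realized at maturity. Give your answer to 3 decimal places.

Fair forward: F* = S·e^(carry·T), with carry = (r + u) = 0.0329 + 0.0163 = 0.0492
F* = 1.266 · e^(0.0492 × 7/12) = 1.266 · e^0.028700 = 1.266 × 1.029116 = $1.3029
Market $1.343 > fair $1.3029: forward overpriced → cash-and-carry (buy spot, short the forward).
At maturity, profit = |F_mkt − F*| = |1.343 − 1.3029| = $0.040 per pound

$0.040 per pound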